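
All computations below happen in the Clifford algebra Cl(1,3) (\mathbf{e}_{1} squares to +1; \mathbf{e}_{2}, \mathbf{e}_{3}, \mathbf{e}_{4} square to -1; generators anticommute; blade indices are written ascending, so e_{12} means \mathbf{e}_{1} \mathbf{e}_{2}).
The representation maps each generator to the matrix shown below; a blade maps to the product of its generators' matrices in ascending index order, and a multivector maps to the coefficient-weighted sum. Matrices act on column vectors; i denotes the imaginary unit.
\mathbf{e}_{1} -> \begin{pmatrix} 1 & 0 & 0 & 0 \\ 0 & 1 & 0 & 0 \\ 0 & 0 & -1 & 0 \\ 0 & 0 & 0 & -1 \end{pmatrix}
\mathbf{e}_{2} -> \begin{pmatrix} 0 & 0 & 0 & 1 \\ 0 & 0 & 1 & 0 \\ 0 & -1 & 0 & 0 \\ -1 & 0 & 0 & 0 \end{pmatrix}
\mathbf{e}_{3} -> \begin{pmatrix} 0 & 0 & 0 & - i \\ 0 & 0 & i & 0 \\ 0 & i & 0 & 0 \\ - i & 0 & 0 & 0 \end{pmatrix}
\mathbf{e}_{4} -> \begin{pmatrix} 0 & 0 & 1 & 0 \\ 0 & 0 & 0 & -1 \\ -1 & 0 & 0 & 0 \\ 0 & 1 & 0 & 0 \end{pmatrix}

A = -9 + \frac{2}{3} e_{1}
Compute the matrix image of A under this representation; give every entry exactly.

M = (-9)*1 + (\frac{2}{3})*rho(e_{1}), summed entrywise (1 is the identity matrix):
Answer: \begin{pmatrix} - \frac{25}{3} & 0 & 0 & 0 \\ 0 & - \frac{25}{3} & 0 & 0 \\ 0 & 0 & - \frac{29}{3} & 0 \\ 0 & 0 & 0 & - \frac{29}{3} \end{pmatrix}


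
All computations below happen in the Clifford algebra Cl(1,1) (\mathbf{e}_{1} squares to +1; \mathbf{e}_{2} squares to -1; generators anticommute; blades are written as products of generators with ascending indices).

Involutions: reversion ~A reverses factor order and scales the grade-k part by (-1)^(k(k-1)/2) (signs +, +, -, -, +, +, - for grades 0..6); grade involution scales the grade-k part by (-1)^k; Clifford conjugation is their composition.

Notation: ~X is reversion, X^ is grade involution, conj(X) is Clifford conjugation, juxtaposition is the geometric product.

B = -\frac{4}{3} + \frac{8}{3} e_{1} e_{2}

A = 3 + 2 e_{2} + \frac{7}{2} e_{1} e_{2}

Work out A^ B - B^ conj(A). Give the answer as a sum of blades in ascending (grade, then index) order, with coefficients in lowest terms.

first term: \frac{16}{3} - \frac{16}{3} e_{1} + \frac{8}{3} e_{2} + \frac{10}{3} e_{1} e_{2}
second term: -\frac{40}{3} + \frac{16}{3} e_{1} + \frac{8}{3} e_{2} + \frac{38}{3} e_{1} e_{2}
Answer: \frac{56}{3} - \frac{32}{3} e_{1} - \frac{28}{3} e_{1} e_{2}


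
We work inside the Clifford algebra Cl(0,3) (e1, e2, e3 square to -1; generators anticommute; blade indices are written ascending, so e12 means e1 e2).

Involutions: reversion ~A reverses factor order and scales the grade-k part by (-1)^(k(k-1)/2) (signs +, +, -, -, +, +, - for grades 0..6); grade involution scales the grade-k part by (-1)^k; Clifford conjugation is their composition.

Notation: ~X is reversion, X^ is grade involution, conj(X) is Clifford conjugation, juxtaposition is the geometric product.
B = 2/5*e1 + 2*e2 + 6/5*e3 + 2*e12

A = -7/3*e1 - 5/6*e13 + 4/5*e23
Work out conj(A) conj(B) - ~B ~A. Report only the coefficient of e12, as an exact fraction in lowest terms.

first term: 14/15 + e1 + 278/75*e2 + 19/15*e3 - 14/3*e12 - 6/5*e13 + 5/3*e23 + 149/75*e123
second term: 14/15 + e1 + 278/75*e2 + 19/15*e3 + 14/3*e12 + 6/5*e13 - 5/3*e23 - 149/75*e123
Answer: -28/3


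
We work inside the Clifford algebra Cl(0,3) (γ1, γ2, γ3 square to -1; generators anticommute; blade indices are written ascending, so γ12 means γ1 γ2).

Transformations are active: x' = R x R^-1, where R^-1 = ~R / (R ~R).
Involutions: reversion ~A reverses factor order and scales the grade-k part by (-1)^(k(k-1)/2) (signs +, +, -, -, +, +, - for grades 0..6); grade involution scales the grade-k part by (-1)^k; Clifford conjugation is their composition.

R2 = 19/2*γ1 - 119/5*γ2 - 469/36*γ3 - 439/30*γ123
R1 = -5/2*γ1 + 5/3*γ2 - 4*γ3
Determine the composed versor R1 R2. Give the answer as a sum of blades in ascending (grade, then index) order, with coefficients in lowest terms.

Distribute over the terms of R1 (each basis-blade product reordered to ascending indices, repeated generators contracted through their squares):
(-5/2*γ1) R2 = 95/4 + 119/2*γ12 + 2345/72*γ13 - 439/12*γ23
(5/3*γ2) R2 = 119/3 - 95/6*γ12 - 439/18*γ13 - 2345/108*γ23
(-4*γ3) R2 = -469/9 - 878/15*γ12 + 38*γ13 - 476/5*γ23
Summing the partial products and collecting blades:
Answer: 407/36 - 223/15*γ12 + 3325/72*γ13 - 20722/135*γ23


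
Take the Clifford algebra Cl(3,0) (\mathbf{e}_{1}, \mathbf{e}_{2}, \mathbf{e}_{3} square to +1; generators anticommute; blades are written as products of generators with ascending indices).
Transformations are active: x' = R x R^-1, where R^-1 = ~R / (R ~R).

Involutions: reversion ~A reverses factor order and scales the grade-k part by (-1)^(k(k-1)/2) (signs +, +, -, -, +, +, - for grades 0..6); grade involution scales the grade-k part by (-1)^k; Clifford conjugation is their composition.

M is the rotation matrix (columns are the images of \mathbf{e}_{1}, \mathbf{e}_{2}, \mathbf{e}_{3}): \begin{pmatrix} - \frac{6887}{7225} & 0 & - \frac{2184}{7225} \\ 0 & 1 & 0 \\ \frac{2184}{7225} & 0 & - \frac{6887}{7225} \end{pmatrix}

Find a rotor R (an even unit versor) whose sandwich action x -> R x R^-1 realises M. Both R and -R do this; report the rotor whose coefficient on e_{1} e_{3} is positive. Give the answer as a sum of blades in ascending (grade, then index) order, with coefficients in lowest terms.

Method: write R = a + b12*e_{1} e_{2} + b13*e_{1} e_{3} + b23*e_{2} e_{3} with a^2 + b12^2 + b13^2 + b23^2 = 1 (so R^-1 = ~R). Expanding the columns R e_j ~R gives tr M = 4a^2 - 1 and, from the antisymmetric part, M21 - M12 = -4a*b12, M13 - M31 = 4a*b13, M32 - M23 = -4a*b23.
Here tr M = -\frac{6549}{7225}, so a^2 = (1 + tr M)/4 = \frac{169}{7225} and a = ±\frac{13}{85}. Taking a = \frac{13}{85}: M21 - M12 = 0, M13 - M31 = -\frac{4368}{7225}, M32 - M23 = 0, giving b12 = 0, b13 = -\frac{84}{85}, b23 = 0, i.e. R = \frac{13}{85} - \frac{84}{85} e_{1} e_{3}.
Its e_{1} e_{3} coefficient is negative, so report the other preimage -R.
Answer: -\frac{13}{85} + \frac{84}{85} e_{1} e_{3}. Uniqueness: Spin(3) -> SO(3) maps R and -R to the same rotation of trace -\frac{6549}{7225}; fixing the sign of the e_{1} e_{3} coefficient removes the ambiguity.


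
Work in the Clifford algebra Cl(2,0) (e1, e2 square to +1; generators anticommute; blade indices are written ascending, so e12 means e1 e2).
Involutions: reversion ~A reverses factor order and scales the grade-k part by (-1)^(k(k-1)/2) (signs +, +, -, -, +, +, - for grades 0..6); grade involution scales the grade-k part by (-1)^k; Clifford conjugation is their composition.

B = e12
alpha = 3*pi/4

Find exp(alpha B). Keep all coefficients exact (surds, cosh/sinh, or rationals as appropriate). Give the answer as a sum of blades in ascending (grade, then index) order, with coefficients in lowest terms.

B^2 = (1)^2*(e12)^2 = 1*(-1) = -1 (a basis 2-blade squares to minus the product of its generators' squares).
B^2 = -1 — since the square is negative, the closed form is circular: l = 1, alpha*l = 3*pi/4, so exp(alpha B) = cos(3*pi/4) + (sin(3*pi/4)/1)*B = -sqrt(2)/2 + (sqrt(2)/2)*B.
Answer: -sqrt(2)/2 + sqrt(2)/2*e12


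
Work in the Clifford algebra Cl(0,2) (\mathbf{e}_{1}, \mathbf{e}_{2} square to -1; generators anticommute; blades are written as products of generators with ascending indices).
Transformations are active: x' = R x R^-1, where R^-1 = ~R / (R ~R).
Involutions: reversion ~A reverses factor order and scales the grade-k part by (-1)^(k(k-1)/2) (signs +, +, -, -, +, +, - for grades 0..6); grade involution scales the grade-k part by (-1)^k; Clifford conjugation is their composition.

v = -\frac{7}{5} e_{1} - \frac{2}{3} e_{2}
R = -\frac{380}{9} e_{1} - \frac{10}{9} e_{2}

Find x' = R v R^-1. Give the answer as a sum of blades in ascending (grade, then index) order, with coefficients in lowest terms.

~R = -\frac{380}{9} e_{1} - \frac{10}{9} e_{2}, and R ~R = -\frac{144500}{81}, so R^-1 = ~R / (-\frac{144500}{81}).
R v = -\frac{1616}{27} + \frac{718}{27} e_{1} e_{2}
Answer: -\frac{31063}{21675} e_{1} + \frac{4278}{7225} e_{2}


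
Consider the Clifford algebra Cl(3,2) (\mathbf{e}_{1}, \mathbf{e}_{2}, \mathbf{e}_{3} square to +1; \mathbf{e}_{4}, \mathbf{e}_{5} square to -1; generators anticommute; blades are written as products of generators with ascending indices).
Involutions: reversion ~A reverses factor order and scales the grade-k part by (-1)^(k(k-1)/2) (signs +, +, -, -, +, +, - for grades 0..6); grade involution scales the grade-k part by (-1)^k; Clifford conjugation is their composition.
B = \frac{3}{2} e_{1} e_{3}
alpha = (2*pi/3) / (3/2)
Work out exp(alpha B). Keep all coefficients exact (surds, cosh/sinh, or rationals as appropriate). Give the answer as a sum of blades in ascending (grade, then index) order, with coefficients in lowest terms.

B^2 = (\frac{3}{2})^2*(e_{1} e_{3})^2 = \frac{9}{4}*(-1) = -\frac{9}{4} (a basis 2-blade squares to minus the product of its generators' squares).
B^2 = -\frac{9}{4} — B^2 < 0, so the exponential closes trigonometrically: l = \frac{3}{2}, alpha*l = \frac{2 \pi}{3}, so exp(alpha B) = cos(\frac{2 \pi}{3}) + (sin(\frac{2 \pi}{3})/(\frac{3}{2}))*B = - \frac{1}{2} + (\frac{\sqrt{3}}{3})*B.
Answer: - \frac{1}{2} + \frac{\sqrt{3}}{2} e_{1} e_{3}


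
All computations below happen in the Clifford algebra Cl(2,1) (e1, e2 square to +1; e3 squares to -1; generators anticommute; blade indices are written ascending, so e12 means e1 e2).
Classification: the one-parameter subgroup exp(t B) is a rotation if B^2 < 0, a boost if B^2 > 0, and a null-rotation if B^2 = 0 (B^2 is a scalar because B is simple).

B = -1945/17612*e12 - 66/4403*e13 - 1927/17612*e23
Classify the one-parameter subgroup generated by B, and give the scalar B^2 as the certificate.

B^2 term by term: the squares give (-1945/17612)^2*(e12)^2 + (-66/4403)^2*(e13)^2 + (-1927/17612)^2*(e23)^2 = 3783025/310182544*(-1) + 4356/19386409*(+1) + 3713329/310182544*(+1) = 0 (each basis 2-blade squares to minus the product of its generators' squares); cross terms between blades sharing an index anticommute and cancel. So B^2 = 0.
Answer: null-rotation, certificate B^2 = 0. Because 0 is invariant under every versor sandwich, the classification follows from its sign alone.


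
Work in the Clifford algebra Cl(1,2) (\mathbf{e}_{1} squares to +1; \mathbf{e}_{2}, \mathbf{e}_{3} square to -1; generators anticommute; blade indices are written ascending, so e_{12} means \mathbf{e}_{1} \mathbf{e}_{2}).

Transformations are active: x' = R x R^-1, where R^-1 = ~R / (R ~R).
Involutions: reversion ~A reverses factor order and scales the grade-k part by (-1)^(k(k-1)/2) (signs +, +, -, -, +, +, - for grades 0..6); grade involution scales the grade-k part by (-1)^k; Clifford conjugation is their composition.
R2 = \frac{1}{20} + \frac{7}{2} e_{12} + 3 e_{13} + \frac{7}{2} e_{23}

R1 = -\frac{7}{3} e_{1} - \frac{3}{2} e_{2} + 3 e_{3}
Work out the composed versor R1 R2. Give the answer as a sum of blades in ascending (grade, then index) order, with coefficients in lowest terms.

Distribute over the terms of R1 (each basis-blade product reordered to ascending indices, repeated generators contracted through their squares):
(-\frac{7}{3} e_{1}) R2 = -\frac{7}{60} e_{1} - \frac{49}{6} e_{2} - 7 e_{3} - \frac{49}{6} e_{123}
(-\frac{3}{2} e_{2}) R2 = -\frac{21}{4} e_{1} - \frac{3}{40} e_{2} + \frac{21}{4} e_{3} + \frac{9}{2} e_{123}
(3 e_{3}) R2 = 9 e_{1} + \frac{21}{2} e_{2} + \frac{3}{20} e_{3} + \frac{21}{2} e_{123}
Summing the partial products and collecting blades:
Answer: \frac{109}{30} e_{1} + \frac{271}{120} e_{2} - \frac{8}{5} e_{3} + \frac{41}{6} e_{123}


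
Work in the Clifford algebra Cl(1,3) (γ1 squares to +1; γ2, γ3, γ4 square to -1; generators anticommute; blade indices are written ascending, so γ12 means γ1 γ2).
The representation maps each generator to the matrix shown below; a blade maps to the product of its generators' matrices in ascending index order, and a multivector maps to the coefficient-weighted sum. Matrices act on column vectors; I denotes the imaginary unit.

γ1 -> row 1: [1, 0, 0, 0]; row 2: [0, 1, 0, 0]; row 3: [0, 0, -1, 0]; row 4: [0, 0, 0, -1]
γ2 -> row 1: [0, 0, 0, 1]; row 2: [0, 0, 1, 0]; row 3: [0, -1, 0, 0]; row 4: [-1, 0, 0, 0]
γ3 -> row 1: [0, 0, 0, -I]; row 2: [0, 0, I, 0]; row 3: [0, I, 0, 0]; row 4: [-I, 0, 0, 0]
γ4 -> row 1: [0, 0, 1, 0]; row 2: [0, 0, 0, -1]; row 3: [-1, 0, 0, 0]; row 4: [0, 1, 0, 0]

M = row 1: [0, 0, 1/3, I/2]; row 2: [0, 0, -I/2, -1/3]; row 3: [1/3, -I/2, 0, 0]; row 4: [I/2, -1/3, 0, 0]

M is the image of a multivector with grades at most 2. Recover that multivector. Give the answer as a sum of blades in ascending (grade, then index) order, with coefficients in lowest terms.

Method: the blade images are trace-orthogonal — tr(rho(e_A) rho(e_B)^-1) = 4 if A = B and 0 otherwise — and rho(e_A)^-1 = (e_A)^2 * rho(e_A) with (e_A)^2 = +1 or -1, so the coefficient of e_A in the preimage is (e_A)^2 * tr(M rho(e_A))/4.
Nonzero projections over blades of grade <= 2: γ3: (γ3)^2 = -1, tr(M rho(γ3)) = 2, coefficient -1/2; γ14: (γ14)^2 = +1, tr(M rho(γ14)) = 4/3, coefficient 1/3. Every other blade of grade <= 2 projects to 0.
Answer: -1/2*γ3 + 1/3*γ14


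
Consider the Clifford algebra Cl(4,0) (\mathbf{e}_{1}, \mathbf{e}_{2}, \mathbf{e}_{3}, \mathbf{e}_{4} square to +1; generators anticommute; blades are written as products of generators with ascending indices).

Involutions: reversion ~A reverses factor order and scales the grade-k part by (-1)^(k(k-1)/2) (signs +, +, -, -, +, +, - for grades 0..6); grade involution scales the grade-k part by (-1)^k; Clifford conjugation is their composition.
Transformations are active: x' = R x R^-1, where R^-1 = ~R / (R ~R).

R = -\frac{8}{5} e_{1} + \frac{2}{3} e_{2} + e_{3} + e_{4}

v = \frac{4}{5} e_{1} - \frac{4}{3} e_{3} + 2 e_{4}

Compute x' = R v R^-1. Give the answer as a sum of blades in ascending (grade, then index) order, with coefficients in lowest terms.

~R = -\frac{8}{5} e_{1} + \frac{2}{3} e_{2} + e_{3} + e_{4}, and R ~R = \frac{1126}{225}, so R^-1 = ~R / (\frac{1126}{225}).
R v = -\frac{46}{75} - \frac{8}{15} e_{1} e_{2} + \frac{4}{3} e_{1} e_{3} - 4 e_{1} e_{4} - \frac{8}{9} e_{2} e_{3} + \frac{4}{3} e_{2} e_{4} + \frac{10}{3} e_{3} e_{4}
Answer: -\frac{1148}{2815} e_{1} - \frac{92}{563} e_{2} + \frac{1838}{1689} e_{3} - \frac{1264}{563} e_{4}


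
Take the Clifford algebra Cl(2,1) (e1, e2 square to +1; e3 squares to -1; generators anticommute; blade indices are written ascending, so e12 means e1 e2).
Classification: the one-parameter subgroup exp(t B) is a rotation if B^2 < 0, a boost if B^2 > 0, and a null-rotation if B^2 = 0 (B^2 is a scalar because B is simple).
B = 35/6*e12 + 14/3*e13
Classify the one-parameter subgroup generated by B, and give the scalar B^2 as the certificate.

B^2 term by term: the squares give (35/6)^2*(e12)^2 + (14/3)^2*(e13)^2 = 1225/36*(-1) + 196/9*(+1) = -49/4 (each basis 2-blade squares to minus the product of its generators' squares); cross terms between blades sharing an index anticommute and cancel. So B^2 = -49/4.
Answer: rotation, certificate B^2 = -49/4. Because -49/4 is invariant under every versor sandwich, the classification follows from its sign alone.


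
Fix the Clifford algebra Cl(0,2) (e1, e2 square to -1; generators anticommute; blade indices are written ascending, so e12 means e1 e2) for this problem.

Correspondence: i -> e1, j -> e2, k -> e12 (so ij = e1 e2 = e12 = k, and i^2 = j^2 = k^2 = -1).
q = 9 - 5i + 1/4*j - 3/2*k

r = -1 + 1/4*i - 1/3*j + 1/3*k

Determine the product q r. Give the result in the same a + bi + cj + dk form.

In blades: q = 9 - 5*e1 + 1/4*e2 - 3/2*e12, r = -1 + 1/4*e1 - 1/3*e2 + 1/3*e12.
Distribute q over r term by term (generator squares from the signature, products reordered to ascending indices): (9)*r = -9 + 9/4*e1 - 3*e2 + 3*e12; (-5*e1)*r = 5/4 + 5*e1 + 5/3*e2 + 5/3*e12; (1/4*e2)*r = 1/12 + 1/12*e1 - 1/4*e2 - 1/16*e12; (-3/2*e12)*r = 1/2 - 1/2*e1 - 3/8*e2 + 3/2*e12.
Sum: -43/6 + 41/6*e1 - 47/24*e2 + 293/48*e12; translating back through the correspondence:
Answer: -43/6 + 41/6*i - 47/24*j + 293/48*k


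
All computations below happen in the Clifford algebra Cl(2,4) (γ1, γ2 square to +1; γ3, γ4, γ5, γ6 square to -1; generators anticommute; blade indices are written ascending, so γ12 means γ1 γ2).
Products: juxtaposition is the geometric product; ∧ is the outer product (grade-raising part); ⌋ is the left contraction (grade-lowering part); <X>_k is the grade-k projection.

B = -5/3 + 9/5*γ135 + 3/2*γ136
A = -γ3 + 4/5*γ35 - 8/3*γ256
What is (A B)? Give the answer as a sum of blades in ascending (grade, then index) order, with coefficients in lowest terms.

step 1: -36/25*γ1 + 5/3*γ3 - 9/5*γ15 - 3/2*γ16 - 4/3*γ35 + 6/5*γ156 + 40/9*γ256 - 4*γ1235 + 24/5*γ1236
Answer: -36/25*γ1 + 5/3*γ3 - 9/5*γ15 - 3/2*γ16 - 4/3*γ35 + 6/5*γ156 + 40/9*γ256 - 4*γ1235 + 24/5*γ1236


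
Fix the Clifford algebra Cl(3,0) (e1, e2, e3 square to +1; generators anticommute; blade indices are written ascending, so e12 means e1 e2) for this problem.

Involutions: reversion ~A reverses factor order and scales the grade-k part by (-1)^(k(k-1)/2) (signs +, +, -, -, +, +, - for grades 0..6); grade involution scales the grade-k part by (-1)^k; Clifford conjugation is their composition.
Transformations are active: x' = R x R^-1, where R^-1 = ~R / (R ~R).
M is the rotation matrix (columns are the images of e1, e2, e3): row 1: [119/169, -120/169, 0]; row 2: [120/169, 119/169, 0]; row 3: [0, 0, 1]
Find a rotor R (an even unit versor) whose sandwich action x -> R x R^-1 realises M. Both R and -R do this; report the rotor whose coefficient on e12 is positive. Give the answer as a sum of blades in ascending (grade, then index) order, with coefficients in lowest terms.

Method: write R = a + b12*e12 + b13*e13 + b23*e23 with a^2 + b12^2 + b13^2 + b23^2 = 1 (so R^-1 = ~R). Expanding the columns R e_j ~R gives tr M = 4a^2 - 1 and, from the antisymmetric part, M21 - M12 = -4a*b12, M13 - M31 = 4a*b13, M32 - M23 = -4a*b23.
Here tr M = 407/169, so a^2 = (1 + tr M)/4 = 144/169 and a = ±12/13. Taking a = 12/13: M21 - M12 = 240/169, M13 - M31 = 0, M32 - M23 = 0, giving b12 = -5/13, b13 = 0, b23 = 0, i.e. R = 12/13 - 5/13*e12.
Its e12 coefficient is negative, so report the other preimage -R.
Answer: -12/13 + 5/13*e12. Uniqueness: Spin(3) -> SO(3) maps R and -R to the same rotation of trace 407/169; fixing the sign of the e12 coefficient removes the ambiguity.


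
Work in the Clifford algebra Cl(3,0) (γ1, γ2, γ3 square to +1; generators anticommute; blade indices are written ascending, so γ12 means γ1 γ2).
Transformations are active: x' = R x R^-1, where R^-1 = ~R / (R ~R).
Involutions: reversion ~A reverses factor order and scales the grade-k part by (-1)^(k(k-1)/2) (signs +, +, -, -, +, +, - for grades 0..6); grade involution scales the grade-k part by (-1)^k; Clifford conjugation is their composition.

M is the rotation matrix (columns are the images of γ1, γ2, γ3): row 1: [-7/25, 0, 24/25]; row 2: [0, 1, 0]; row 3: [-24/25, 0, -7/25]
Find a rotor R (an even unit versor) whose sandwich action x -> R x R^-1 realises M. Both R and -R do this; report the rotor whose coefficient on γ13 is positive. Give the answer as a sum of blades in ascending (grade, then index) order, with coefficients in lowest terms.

Method: write R = a + b12*γ12 + b13*γ13 + b23*γ23 with a^2 + b12^2 + b13^2 + b23^2 = 1 (so R^-1 = ~R). Expanding the columns R e_j ~R gives tr M = 4a^2 - 1 and, from the antisymmetric part, M21 - M12 = -4a*b12, M13 - M31 = 4a*b13, M32 - M23 = -4a*b23.
Here tr M = 11/25, so a^2 = (1 + tr M)/4 = 9/25 and a = ±3/5. Taking a = 3/5: M21 - M12 = 0, M13 - M31 = 48/25, M32 - M23 = 0, giving b12 = 0, b13 = 4/5, b23 = 0, i.e. R = 3/5 + 4/5*γ13.
Its γ13 coefficient is already positive.
Answer: 3/5 + 4/5*γ13. Note: both R and -R realise this M (trace 11/25); the covering map identifies them, and the γ13-coefficient sign is the tie-breaker.


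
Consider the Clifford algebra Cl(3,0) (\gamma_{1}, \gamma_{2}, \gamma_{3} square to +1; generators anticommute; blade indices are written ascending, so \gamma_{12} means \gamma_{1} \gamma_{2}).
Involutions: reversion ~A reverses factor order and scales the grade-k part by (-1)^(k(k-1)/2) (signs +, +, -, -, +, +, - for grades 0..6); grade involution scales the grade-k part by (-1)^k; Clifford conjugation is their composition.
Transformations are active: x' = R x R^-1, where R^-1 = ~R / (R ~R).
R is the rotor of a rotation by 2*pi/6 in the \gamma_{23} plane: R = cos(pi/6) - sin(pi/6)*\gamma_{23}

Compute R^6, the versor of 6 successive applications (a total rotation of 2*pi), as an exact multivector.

Half-angle bookkeeping: 6 applications in \gamma_{23} add up to rotor phase 6*pi/6 = \pi, so R^6 = cos(\pi) - sin(\pi)*\gamma_{23}.
cos(\pi) = -1 and sin(\pi) = 0, so R^6 = -1. The total rotation 2*pi is 1 full turn, so every vector returns to itself, yet the rotor is -1, on the OTHER sheet of the double cover (an odd number of 2*pi turns).
Answer: -1


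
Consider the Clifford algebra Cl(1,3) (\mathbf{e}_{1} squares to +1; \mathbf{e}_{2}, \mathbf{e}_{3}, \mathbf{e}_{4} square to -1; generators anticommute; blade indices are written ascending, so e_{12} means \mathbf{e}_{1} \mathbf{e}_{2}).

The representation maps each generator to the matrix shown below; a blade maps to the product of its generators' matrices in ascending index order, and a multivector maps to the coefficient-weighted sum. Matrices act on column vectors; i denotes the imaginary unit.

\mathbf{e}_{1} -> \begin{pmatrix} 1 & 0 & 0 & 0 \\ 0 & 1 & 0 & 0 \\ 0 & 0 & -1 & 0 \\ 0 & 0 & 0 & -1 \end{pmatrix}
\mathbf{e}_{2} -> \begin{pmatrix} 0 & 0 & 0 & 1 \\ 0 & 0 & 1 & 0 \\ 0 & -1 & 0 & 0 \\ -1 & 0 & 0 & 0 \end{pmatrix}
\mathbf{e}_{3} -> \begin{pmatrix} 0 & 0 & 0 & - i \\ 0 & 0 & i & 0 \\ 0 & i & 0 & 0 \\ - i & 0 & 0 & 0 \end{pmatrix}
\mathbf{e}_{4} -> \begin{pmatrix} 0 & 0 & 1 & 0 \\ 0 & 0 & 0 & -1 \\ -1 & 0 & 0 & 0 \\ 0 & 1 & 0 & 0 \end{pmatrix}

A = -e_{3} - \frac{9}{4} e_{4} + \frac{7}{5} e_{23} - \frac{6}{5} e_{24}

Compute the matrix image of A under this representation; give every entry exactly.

Bivector images (products of the table entries): rho(e_{23}) = rho(\mathbf{e}_{2})rho(\mathbf{e}_{3}) = \begin{pmatrix} - i & 0 & 0 & 0 \\ 0 & i & 0 & 0 \\ 0 & 0 & - i & 0 \\ 0 & 0 & 0 & i \end{pmatrix}; rho(e_{24}) = rho(\mathbf{e}_{2})rho(\mathbf{e}_{4}) = \begin{pmatrix} 0 & 1 & 0 & 0 \\ -1 & 0 & 0 & 0 \\ 0 & 0 & 0 & 1 \\ 0 & 0 & -1 & 0 \end{pmatrix}.
M = (-1)*rho(e_{3}) + (-\frac{9}{4})*rho(e_{4}) + (\frac{7}{5})*rho(e_{23}) + (-\frac{6}{5})*rho(e_{24}), summed entrywise:
Answer: \begin{pmatrix} - \frac{7 i}{5} & - \frac{6}{5} & - \frac{9}{4} & i \\ \frac{6}{5} & \frac{7 i}{5} & - i & \frac{9}{4} \\ \frac{9}{4} & - i & - \frac{7 i}{5} & - \frac{6}{5} \\ i & - \frac{9}{4} & \frac{6}{5} & \frac{7 i}{5} \end{pmatrix}


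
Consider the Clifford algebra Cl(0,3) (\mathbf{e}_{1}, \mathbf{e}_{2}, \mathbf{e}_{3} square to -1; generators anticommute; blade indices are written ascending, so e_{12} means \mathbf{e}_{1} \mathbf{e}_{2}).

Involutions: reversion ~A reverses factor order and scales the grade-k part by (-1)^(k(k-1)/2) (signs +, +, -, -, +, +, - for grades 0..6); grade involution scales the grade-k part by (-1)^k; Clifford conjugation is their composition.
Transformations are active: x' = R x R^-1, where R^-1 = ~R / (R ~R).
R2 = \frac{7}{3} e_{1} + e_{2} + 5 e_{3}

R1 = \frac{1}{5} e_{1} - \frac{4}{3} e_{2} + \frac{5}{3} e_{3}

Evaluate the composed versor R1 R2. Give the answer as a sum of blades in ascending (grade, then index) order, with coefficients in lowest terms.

Distribute over the terms of R1 (each basis-blade product reordered to ascending indices, repeated generators contracted through their squares):
(\frac{1}{5} e_{1}) R2 = -\frac{7}{15} + \frac{1}{5} e_{12} + e_{13}
(-\frac{4}{3} e_{2}) R2 = \frac{4}{3} + \frac{28}{9} e_{12} - \frac{20}{3} e_{23}
(\frac{5}{3} e_{3}) R2 = -\frac{25}{3} - \frac{35}{9} e_{13} - \frac{5}{3} e_{23}
Summing the partial products and collecting blades:
Answer: -\frac{112}{15} + \frac{149}{45} e_{12} - \frac{26}{9} e_{13} - \frac{25}{3} e_{23}


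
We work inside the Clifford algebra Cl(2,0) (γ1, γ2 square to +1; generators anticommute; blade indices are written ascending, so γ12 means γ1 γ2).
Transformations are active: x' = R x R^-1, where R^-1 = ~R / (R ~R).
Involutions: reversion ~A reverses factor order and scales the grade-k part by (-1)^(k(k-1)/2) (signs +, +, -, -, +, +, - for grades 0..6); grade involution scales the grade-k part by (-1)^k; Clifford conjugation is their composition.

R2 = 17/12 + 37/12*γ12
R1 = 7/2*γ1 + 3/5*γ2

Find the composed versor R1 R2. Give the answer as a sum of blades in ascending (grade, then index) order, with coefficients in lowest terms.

Distribute over the terms of R1 (each basis-blade product reordered to ascending indices, repeated generators contracted through their squares):
(7/2*γ1) R2 = 119/24*γ1 + 259/24*γ2
(3/5*γ2) R2 = -37/20*γ1 + 17/20*γ2
Summing the partial products and collecting blades:
Answer: 373/120*γ1 + 1397/120*γ2


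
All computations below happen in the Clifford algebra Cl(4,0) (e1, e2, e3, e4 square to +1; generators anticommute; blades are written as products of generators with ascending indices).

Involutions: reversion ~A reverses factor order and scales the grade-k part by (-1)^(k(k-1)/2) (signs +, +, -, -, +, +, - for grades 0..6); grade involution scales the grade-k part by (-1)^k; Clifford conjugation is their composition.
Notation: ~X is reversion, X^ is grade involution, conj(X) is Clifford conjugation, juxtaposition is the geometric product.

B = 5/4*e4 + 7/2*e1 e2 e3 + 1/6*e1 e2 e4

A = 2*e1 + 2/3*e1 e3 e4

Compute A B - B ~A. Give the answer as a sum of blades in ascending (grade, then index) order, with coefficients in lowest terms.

first term: 5/6*e1 e3 + 5/2*e1 e4 + 64/9*e2 e3 - 2*e2 e4
second term: -5/6*e1 e3 - 5/2*e1 e4 + 64/9*e2 e3 - 2*e2 e4
Answer: 5/3*e1 e3 + 5*e1 e4


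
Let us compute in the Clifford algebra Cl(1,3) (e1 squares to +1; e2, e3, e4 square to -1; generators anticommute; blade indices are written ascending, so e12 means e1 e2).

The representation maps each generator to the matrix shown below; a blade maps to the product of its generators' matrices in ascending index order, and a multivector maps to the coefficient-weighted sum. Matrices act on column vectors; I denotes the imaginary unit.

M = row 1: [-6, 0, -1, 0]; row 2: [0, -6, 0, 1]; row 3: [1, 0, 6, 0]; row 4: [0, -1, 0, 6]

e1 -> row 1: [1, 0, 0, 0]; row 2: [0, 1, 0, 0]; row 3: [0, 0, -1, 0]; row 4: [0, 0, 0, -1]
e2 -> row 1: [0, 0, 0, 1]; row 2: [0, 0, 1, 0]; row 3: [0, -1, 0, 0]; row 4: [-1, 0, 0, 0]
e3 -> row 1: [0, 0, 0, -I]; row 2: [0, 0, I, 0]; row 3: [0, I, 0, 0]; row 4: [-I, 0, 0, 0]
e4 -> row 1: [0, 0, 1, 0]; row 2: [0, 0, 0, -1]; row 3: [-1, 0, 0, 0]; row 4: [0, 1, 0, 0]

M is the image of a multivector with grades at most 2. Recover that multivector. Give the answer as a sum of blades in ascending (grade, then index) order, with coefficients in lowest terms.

Method: the blade images are trace-orthogonal — tr(rho(e_A) rho(e_B)^-1) = 4 if A = B and 0 otherwise — and rho(e_A)^-1 = (e_A)^2 * rho(e_A) with (e_A)^2 = +1 or -1, so the coefficient of e_A in the preimage is (e_A)^2 * tr(M rho(e_A))/4.
Nonzero projections over blades of grade <= 2: e1: (e1)^2 = +1, tr(M rho(e1)) = -24, coefficient -6; e4: (e4)^2 = -1, tr(M rho(e4)) = 4, coefficient -1. Every other blade of grade <= 2 projects to 0.
Answer: -6*e1 - e4


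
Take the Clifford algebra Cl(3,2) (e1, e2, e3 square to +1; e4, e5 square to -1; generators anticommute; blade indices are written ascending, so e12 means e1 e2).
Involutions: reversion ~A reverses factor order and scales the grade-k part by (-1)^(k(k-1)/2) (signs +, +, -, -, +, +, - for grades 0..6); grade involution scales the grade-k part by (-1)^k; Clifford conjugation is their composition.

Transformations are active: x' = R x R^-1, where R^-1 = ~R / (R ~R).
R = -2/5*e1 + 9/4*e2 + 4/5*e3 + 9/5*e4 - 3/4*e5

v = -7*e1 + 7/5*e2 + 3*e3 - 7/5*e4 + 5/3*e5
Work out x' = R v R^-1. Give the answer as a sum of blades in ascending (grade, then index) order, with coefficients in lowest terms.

~R = -2/5*e1 + 9/4*e2 + 4/5*e3 + 9/5*e4 - 3/4*e5, and R ~R = 103/50, so R^-1 = ~R / (103/50).
R v = 303/25 + 1519/100*e12 + 22/5*e13 + 329/25*e14 - 71/12*e15 + 563/100*e23 - 567/100*e24 + 24/5*e25 - 163/25*e34 + 43/12*e35 + 39/20*e45
Answer: 1181/515*e1 + 12914/515*e2 + 3303/515*e3 + 11629/515*e4 - 3242/309*e5


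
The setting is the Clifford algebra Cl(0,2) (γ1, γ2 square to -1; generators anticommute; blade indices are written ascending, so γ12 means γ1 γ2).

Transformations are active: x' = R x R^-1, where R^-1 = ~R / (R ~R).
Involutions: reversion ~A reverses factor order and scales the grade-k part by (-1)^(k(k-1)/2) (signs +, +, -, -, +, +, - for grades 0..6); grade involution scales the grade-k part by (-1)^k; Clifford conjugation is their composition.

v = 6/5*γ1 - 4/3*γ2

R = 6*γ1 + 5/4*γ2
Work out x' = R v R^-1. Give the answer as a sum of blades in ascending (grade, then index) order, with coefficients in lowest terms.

~R = 6*γ1 + 5/4*γ2, and R ~R = -601/16, so R^-1 = ~R / (-601/16).
R v = -83/15 - 19/2*γ12
Answer: 1706/3005*γ1 + 3068/1803*γ2


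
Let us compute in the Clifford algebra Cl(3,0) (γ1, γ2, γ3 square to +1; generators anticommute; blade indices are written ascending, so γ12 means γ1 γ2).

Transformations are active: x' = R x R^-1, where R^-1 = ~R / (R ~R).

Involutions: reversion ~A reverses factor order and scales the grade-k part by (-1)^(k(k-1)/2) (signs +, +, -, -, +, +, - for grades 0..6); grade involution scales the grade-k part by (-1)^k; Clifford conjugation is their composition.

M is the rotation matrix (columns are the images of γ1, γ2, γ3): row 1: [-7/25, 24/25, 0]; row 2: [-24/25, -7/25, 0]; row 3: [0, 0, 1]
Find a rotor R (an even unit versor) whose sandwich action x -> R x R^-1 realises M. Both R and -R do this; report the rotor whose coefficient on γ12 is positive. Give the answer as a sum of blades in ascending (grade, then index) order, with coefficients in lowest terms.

Method: write R = a + b12*γ12 + b13*γ13 + b23*γ23 with a^2 + b12^2 + b13^2 + b23^2 = 1 (so R^-1 = ~R). Expanding the columns R e_j ~R gives tr M = 4a^2 - 1 and, from the antisymmetric part, M21 - M12 = -4a*b12, M13 - M31 = 4a*b13, M32 - M23 = -4a*b23.
Here tr M = 11/25, so a^2 = (1 + tr M)/4 = 9/25 and a = ±3/5. Taking a = 3/5: M21 - M12 = -48/25, M13 - M31 = 0, M32 - M23 = 0, giving b12 = 4/5, b13 = 0, b23 = 0, i.e. R = 3/5 + 4/5*γ12.
Its γ12 coefficient is already positive.
Answer: 3/5 + 4/5*γ12. Why the constraint matters: R and -R act identically through the sandwich — M has trace 11/25 either way — so only the sign condition on γ12 picks one of the two preimages.


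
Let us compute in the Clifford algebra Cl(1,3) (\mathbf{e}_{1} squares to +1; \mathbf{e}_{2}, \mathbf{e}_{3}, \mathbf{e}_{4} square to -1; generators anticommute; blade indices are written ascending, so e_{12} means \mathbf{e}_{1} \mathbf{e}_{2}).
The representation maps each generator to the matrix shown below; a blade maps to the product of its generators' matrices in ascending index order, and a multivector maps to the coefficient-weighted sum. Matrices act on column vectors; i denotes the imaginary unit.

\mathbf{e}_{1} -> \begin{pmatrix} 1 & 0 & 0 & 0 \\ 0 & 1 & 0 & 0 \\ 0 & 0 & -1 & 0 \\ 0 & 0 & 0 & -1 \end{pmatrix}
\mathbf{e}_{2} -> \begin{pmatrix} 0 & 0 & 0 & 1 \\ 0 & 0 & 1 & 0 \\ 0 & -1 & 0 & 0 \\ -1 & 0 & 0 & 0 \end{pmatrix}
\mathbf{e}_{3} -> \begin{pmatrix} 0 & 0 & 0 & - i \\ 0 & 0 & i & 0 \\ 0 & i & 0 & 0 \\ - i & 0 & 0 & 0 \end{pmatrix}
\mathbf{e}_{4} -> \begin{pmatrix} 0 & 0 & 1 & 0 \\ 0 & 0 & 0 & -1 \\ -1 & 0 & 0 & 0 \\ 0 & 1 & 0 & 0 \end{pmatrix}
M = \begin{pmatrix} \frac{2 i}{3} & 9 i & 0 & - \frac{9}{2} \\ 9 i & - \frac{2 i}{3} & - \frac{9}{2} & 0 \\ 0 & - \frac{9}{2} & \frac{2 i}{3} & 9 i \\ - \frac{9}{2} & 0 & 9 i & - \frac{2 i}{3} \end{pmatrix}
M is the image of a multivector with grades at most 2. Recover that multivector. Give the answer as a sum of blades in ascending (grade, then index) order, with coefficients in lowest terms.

Method: the blade images are trace-orthogonal — tr(rho(e_A) rho(e_B)^-1) = 4 if A = B and 0 otherwise — and rho(e_A)^-1 = (e_A)^2 * rho(e_A) with (e_A)^2 = +1 or -1, so the coefficient of e_A in the preimage is (e_A)^2 * tr(M rho(e_A))/4.
Nonzero projections over blades of grade <= 2: e_{12}: (e_{12})^2 = +1, tr(M rho(e_{12})) = -18, coefficient -\frac{9}{2}; e_{23}: (e_{23})^2 = -1, tr(M rho(e_{23})) = \frac{8}{3}, coefficient -\frac{2}{3}; e_{34}: (e_{34})^2 = -1, tr(M rho(e_{34})) = 36, coefficient -9. Every other blade of grade <= 2 projects to 0.
Answer: -\frac{9}{2} e_{12} - \frac{2}{3} e_{23} - 9 e_{34}


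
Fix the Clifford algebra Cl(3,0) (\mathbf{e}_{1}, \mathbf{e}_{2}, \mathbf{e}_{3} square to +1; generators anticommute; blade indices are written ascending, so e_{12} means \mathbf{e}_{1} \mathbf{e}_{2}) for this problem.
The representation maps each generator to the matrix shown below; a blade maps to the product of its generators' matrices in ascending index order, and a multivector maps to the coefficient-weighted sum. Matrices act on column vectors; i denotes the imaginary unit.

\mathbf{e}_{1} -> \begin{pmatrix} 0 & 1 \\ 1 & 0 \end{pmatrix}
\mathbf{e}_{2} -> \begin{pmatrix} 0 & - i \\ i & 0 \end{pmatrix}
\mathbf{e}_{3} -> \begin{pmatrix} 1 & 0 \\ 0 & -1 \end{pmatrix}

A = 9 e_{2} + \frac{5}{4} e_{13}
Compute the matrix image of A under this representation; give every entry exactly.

Bivector images (products of the table entries): rho(e_{13}) = rho(\mathbf{e}_{1})rho(\mathbf{e}_{3}) = \begin{pmatrix} 0 & -1 \\ 1 & 0 \end{pmatrix}.
M = (9)*rho(e_{2}) + (\frac{5}{4})*rho(e_{13}), summed entrywise:
Answer: \begin{pmatrix} 0 & - \frac{5}{4} - 9 i \\ \frac{5}{4} + 9 i & 0 \end{pmatrix}


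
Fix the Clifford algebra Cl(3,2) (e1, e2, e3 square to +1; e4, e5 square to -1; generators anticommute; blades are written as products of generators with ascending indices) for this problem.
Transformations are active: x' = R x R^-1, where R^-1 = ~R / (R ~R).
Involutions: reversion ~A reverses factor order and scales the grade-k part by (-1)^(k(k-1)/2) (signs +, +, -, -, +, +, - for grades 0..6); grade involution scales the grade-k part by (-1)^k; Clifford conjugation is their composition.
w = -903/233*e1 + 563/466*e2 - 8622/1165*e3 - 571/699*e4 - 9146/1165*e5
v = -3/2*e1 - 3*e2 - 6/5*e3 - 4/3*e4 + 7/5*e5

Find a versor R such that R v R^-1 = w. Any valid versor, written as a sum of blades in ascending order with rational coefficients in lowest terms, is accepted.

Equal squares first: v^2 = w^2 = 8057/900. Then v + w = -2505/466*e1 - 835/466*e2 - 2004/233*e3 - 501/233*e4 - 1503/233*e5 is a versor taking v to w, provided it is invertible.
Answer: -2505/466*e1 - 835/466*e2 - 2004/233*e3 - 501/233*e4 - 1503/233*e5


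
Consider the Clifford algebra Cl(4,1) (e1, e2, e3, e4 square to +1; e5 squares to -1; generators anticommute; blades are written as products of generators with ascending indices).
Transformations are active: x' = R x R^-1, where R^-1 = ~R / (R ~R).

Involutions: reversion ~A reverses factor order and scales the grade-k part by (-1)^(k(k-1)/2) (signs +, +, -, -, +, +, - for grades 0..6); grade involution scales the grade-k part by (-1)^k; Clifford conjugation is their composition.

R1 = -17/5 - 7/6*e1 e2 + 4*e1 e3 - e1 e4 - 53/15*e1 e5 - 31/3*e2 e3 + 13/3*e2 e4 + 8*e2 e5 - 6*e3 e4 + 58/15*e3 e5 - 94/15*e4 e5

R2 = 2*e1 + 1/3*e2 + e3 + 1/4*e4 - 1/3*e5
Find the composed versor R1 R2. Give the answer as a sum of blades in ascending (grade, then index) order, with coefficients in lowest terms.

Distribute over the terms of R2 (each basis-blade product reordered to ascending indices, repeated generators contracted through their squares):
R1 (2*e1) = -34/5*e1 + 7/3*e2 - 8*e3 + 2*e4 + 106/15*e5 - 62/3*e1 e2 e3 + 26/3*e1 e2 e4 + 16*e1 e2 e5 - 12*e1 e3 e4 + 116/15*e1 e3 e5 - 188/15*e1 e4 e5
R1 (1/3*e2) = -7/18*e1 - 17/15*e2 + 31/9*e3 - 13/9*e4 - 8/3*e5 - 4/3*e1 e2 e3 + 1/3*e1 e2 e4 + 53/45*e1 e2 e5 - 2*e2 e3 e4 + 58/45*e2 e3 e5 - 94/45*e2 e4 e5
R1 (e3) = 4*e1 - 31/3*e2 - 17/5*e3 + 6*e4 - 58/15*e5 - 7/6*e1 e2 e3 + e1 e3 e4 + 53/15*e1 e3 e5 - 13/3*e2 e3 e4 - 8*e2 e3 e5 - 94/15*e3 e4 e5
R1 (1/4*e4) = -1/4*e1 + 13/12*e2 - 3/2*e3 - 17/20*e4 + 47/30*e5 - 7/24*e1 e2 e4 + e1 e3 e4 + 53/60*e1 e4 e5 - 31/12*e2 e3 e4 - 2*e2 e4 e5 - 29/30*e3 e4 e5
R1 (-1/3*e5) = -53/45*e1 + 8/3*e2 + 58/45*e3 - 94/45*e4 + 17/15*e5 + 7/18*e1 e2 e5 - 4/3*e1 e3 e5 + 1/3*e1 e4 e5 + 31/9*e2 e3 e5 - 13/9*e2 e4 e5 + 2*e3 e4 e5
Summing the partial products and collecting blades:
Answer: -277/60*e1 - 323/60*e2 - 49/6*e3 + 217/60*e4 + 97/30*e5 - 139/6*e1 e2 e3 + 209/24*e1 e2 e4 + 527/30*e1 e2 e5 - 10*e1 e3 e4 + 149/15*e1 e3 e5 - 679/60*e1 e4 e5 - 107/12*e2 e3 e4 - 49/15*e2 e3 e5 - 83/15*e2 e4 e5 - 157/30*e3 e4 e5


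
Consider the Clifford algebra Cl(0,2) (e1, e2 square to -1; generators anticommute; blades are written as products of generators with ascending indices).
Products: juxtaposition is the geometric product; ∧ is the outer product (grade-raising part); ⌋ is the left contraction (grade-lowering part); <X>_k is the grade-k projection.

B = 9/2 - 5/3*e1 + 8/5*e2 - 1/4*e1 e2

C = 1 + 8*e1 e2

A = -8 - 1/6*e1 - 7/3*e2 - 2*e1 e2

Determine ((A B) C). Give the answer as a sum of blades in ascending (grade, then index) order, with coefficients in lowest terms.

step 1: -1487/45 + 491/30*e1 - 2401/120*e2 - 502/45*e1 e2
step 2: 281/5 - 1437/10*e1 - 18113/120*e2 - 12398/45*e1 e2
Answer: 281/5 - 1437/10*e1 - 18113/120*e2 - 12398/45*e1 e2


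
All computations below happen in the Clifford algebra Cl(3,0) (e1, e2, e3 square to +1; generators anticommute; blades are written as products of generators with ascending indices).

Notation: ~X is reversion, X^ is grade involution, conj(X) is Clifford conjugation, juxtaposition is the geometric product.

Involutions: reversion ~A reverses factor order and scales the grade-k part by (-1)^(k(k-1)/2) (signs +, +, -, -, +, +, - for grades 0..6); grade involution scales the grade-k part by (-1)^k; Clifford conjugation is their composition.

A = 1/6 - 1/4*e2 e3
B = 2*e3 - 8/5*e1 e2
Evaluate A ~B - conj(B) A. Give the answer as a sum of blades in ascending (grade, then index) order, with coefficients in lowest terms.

first term: -1/2*e2 + 1/3*e3 + 4/15*e1 e2 + 2/5*e1 e3
second term: -1/2*e2 - 1/3*e3 + 4/15*e1 e2 - 2/5*e1 e3
Answer: 2/3*e3 + 4/5*e1 e3


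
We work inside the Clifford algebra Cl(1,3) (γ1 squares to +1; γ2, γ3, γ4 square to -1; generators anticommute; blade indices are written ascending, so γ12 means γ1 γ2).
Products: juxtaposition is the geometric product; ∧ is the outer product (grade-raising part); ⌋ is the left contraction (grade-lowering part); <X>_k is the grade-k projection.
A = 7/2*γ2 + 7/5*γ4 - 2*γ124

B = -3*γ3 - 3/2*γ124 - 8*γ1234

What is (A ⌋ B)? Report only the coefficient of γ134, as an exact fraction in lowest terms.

step 1: -3 + 16*γ3 + 21/10*γ12 - 21/4*γ14 - 56/5*γ123 - 28*γ134
Answer: -28


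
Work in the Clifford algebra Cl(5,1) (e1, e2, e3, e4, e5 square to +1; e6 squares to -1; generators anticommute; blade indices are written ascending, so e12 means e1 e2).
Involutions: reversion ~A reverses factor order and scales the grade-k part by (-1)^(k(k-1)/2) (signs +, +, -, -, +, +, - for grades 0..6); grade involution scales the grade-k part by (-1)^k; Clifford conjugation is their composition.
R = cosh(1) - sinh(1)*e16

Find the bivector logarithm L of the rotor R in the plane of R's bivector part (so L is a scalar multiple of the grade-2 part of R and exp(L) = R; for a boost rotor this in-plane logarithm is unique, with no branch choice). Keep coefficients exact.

The scalar part of R is cosh(1), which determines |rapidity| via cosh; the sign lives in the bivector part, and pairing them (bivector part over sinh of the rapidity = the plane) gives the unique in-plane L = rapidity * plane.
Concretely: cosh(rapidity) = cosh(1) gives rapidity = ±1, and since rapidity/sinh(rapidity) is even the sign is immaterial: L = (rapidity/sinh(rapidity)) * <R>_2 = (1/sinh(1)) * <R>_2.
Answer: -e16
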